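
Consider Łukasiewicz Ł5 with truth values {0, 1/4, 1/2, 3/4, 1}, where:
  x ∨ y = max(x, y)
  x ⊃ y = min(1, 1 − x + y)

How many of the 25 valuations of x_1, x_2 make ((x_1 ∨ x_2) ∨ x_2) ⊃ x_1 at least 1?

value 1: 15 assignments (counts)
value 3/4: 4 assignments
value 1/2: 3 assignments
value 1/4: 2 assignments
value 0: 1 assignment
So 15 of the 25 assignments meet the threshold.

15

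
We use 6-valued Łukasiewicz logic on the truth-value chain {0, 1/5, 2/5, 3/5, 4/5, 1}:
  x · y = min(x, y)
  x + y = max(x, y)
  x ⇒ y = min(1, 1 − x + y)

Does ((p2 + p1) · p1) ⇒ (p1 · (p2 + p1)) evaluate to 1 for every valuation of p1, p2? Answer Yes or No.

At p1 = 4/5, p2 = 2/5, for instance:
p2 + p1 = 2/5 + 4/5 = 4/5
(p2 + p1) · p1 = 4/5 · 4/5 = 4/5
p1 · (p2 + p1) = 4/5 · 4/5 = 4/5
((p2 + p1) · p1) ⇒ (p1 · (p2 + p1)) = 4/5 ⇒ 4/5 = 1
and checking the remaining 35 assignments likewise gives ≥ 1 in every case.

Yes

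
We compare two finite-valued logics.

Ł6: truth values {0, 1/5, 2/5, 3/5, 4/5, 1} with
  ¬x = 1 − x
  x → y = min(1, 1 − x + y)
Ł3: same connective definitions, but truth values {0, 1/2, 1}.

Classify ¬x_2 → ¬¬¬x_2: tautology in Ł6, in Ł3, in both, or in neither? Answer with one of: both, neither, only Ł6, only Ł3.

both

In Ł6: every assignment gives 1 — tautology.
In Ł3: every assignment gives 1 — tautology.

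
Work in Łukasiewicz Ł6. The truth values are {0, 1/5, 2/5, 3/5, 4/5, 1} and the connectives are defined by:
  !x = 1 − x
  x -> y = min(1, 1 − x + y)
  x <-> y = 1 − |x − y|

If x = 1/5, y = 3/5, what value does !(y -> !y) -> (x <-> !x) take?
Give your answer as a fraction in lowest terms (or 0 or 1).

1

!y = !3/5 = 2/5
y -> !y = 3/5 -> 2/5 = 4/5
!(y -> !y) = !4/5 = 1/5
!x = !1/5 = 4/5
x <-> !x = 1/5 <-> 4/5 = 2/5
!(y -> !y) -> (x <-> !x) = 1/5 -> 2/5 = 1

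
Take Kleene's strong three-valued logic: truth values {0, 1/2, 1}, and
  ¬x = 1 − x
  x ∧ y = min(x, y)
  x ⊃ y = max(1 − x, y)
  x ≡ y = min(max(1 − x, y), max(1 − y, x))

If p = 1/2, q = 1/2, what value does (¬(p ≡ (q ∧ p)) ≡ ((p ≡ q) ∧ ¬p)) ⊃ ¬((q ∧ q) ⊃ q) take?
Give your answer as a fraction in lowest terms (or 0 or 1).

q ∧ p = 1/2 ∧ 1/2 = 1/2
p ≡ (q ∧ p) = 1/2 ≡ 1/2 = 1/2
¬(p ≡ (q ∧ p)) = ¬1/2 = 1/2
p ≡ q = 1/2 ≡ 1/2 = 1/2
¬p = ¬1/2 = 1/2
(p ≡ q) ∧ ¬p = 1/2 ∧ 1/2 = 1/2
¬(p ≡ (q ∧ p)) ≡ ((p ≡ q) ∧ ¬p) = 1/2 ≡ 1/2 = 1/2
q ∧ q = 1/2 ∧ 1/2 = 1/2
(q ∧ q) ⊃ q = 1/2 ⊃ 1/2 = 1/2
¬((q ∧ q) ⊃ q) = ¬1/2 = 1/2
(¬(p ≡ (q ∧ p)) ≡ ((p ≡ q) ∧ ¬p)) ⊃ ¬((q ∧ q) ⊃ q) = 1/2 ⊃ 1/2 = 1/2

1/2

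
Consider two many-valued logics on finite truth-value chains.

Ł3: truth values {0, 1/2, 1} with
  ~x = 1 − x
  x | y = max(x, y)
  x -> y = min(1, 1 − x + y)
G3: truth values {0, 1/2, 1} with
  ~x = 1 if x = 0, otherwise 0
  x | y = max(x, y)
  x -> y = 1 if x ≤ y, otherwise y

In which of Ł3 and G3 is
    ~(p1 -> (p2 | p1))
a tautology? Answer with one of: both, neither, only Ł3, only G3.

neither

In Ł3: at p1 = 0, p2 = 0 the value is 0 — not a tautology.
In G3: at p1 = 0, p2 = 0 the value is 0 — not a tautology.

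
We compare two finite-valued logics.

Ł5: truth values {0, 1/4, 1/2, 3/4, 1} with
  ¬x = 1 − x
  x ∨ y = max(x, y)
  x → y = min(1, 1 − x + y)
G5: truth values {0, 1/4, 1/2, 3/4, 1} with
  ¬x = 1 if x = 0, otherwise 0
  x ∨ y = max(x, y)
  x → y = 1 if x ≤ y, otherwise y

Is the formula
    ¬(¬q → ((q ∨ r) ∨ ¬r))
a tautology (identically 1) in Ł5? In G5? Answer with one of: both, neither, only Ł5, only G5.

In Ł5: at q = 0, r = 0 the value is 0 — not a tautology.
In G5: at q = 0, r = 0 the value is 0 — not a tautology.

neither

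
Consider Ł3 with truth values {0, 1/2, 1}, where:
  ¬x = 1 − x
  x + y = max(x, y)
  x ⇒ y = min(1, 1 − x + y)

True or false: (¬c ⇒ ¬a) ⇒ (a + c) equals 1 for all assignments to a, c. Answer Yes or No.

Counterexample: take a = 0, c = 0.
¬c = ¬0 = 1
¬a = ¬0 = 1
¬c ⇒ ¬a = 1 ⇒ 1 = 1
a + c = 0 + 0 = 0
(¬c ⇒ ¬a) ⇒ (a + c) = 1 ⇒ 0 = 0
This gives 0 ≠ 1.

No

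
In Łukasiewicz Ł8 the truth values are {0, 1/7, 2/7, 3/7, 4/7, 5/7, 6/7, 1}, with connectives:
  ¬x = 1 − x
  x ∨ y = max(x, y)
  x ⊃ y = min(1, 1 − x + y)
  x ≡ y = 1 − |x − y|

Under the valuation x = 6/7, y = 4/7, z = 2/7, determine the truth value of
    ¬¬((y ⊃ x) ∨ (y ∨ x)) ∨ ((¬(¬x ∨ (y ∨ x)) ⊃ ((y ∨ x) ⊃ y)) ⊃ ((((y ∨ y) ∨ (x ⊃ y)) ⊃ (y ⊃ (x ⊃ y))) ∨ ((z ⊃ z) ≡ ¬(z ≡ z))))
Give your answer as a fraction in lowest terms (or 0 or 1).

1

y ⊃ x = 4/7 ⊃ 6/7 = 1
y ∨ x = 4/7 ∨ 6/7 = 6/7
(y ⊃ x) ∨ (y ∨ x) = 1 ∨ 6/7 = 1
¬((y ⊃ x) ∨ (y ∨ x)) = ¬1 = 0
¬¬((y ⊃ x) ∨ (y ∨ x)) = ¬0 = 1
¬x = ¬6/7 = 1/7
y ∨ x = 4/7 ∨ 6/7 = 6/7
¬x ∨ (y ∨ x) = 1/7 ∨ 6/7 = 6/7
¬(¬x ∨ (y ∨ x)) = ¬6/7 = 1/7
y ∨ x = 4/7 ∨ 6/7 = 6/7
(y ∨ x) ⊃ y = 6/7 ⊃ 4/7 = 5/7
¬(¬x ∨ (y ∨ x)) ⊃ ((y ∨ x) ⊃ y) = 1/7 ⊃ 5/7 = 1
y ∨ y = 4/7 ∨ 4/7 = 4/7
x ⊃ y = 6/7 ⊃ 4/7 = 5/7
(y ∨ y) ∨ (x ⊃ y) = 4/7 ∨ 5/7 = 5/7
x ⊃ y = 6/7 ⊃ 4/7 = 5/7
y ⊃ (x ⊃ y) = 4/7 ⊃ 5/7 = 1
((y ∨ y) ∨ (x ⊃ y)) ⊃ (y ⊃ (x ⊃ y)) = 5/7 ⊃ 1 = 1
z ⊃ z = 2/7 ⊃ 2/7 = 1
z ≡ z = 2/7 ≡ 2/7 = 1
¬(z ≡ z) = ¬1 = 0
(z ⊃ z) ≡ ¬(z ≡ z) = 1 ≡ 0 = 0
(((y ∨ y) ∨ (x ⊃ y)) ⊃ (y ⊃ (x ⊃ y))) ∨ ((z ⊃ z) ≡ ¬(z ≡ z)) = 1 ∨ 0 = 1
(¬(¬x ∨ (y ∨ x)) ⊃ ((y ∨ x) ⊃ y)) ⊃ ((((y ∨ y) ∨ (x ⊃ y)) ⊃ (y ⊃ (x ⊃ y))) ∨ ((z ⊃ z) ≡ ¬(z ≡ z))) = 1 ⊃ 1 = 1
¬¬((y ⊃ x) ∨ (y ∨ x)) ∨ ((¬(¬x ∨ (y ∨ x)) ⊃ ((y ∨ x) ⊃ y)) ⊃ ((((y ∨ y) ∨ (x ⊃ y)) ⊃ (y ⊃ (x ⊃ y))) ∨ ((z ⊃ z) ≡ ¬(z ≡ z)))) = 1 ∨ 1 = 1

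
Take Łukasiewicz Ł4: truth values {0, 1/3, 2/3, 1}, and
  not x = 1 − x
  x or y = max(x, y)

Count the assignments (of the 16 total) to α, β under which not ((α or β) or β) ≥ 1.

α = 0, β = 0 ↦ 1  ≥
α = 0, β = 1/3 ↦ 2/3  <
α = 0, β = 2/3 ↦ 1/3  <
α = 0, β = 1 ↦ 0  <
α = 1/3, β = 0 ↦ 2/3  <
α = 1/3, β = 1/3 ↦ 2/3  <
α = 1/3, β = 2/3 ↦ 1/3  <
α = 1/3, β = 1 ↦ 0  <
α = 2/3, β = 0 ↦ 1/3  <
α = 2/3, β = 1/3 ↦ 1/3  <
α = 2/3, β = 2/3 ↦ 1/3  <
α = 2/3, β = 1 ↦ 0  <
α = 1, β = 0 ↦ 0  <
α = 1, β = 1/3 ↦ 0  <
α = 1, β = 2/3 ↦ 0  <
α = 1, β = 1 ↦ 0  <
So 1 of the 16 assignments meets the threshold.

1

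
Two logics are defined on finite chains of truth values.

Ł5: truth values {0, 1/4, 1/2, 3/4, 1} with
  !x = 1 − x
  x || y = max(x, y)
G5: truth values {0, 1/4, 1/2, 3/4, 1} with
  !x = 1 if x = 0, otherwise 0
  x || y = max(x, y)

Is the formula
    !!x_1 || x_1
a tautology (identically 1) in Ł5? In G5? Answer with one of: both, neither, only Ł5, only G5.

neither

In Ł5: at x_1 = 0 the value is 0 — not a tautology.
In G5: at x_1 = 0 the value is 0 — not a tautology.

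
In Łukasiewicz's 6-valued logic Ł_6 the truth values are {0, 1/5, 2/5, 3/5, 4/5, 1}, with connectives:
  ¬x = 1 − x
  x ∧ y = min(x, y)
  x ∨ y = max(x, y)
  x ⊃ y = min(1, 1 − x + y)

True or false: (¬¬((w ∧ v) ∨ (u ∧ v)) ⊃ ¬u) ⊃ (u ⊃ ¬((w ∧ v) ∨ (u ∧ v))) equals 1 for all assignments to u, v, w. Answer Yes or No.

At u = 3/5, v = 1, w = 1/5, for instance:
w ∧ v = 1/5 ∧ 1 = 1/5
u ∧ v = 3/5 ∧ 1 = 3/5
(w ∧ v) ∨ (u ∧ v) = 1/5 ∨ 3/5 = 3/5
¬((w ∧ v) ∨ (u ∧ v)) = ¬3/5 = 2/5
¬¬((w ∧ v) ∨ (u ∧ v)) = ¬2/5 = 3/5
¬u = ¬3/5 = 2/5
¬¬((w ∧ v) ∨ (u ∧ v)) ⊃ ¬u = 3/5 ⊃ 2/5 = 4/5
u ⊃ ¬((w ∧ v) ∨ (u ∧ v)) = 3/5 ⊃ 2/5 = 4/5
(¬¬((w ∧ v) ∨ (u ∧ v)) ⊃ ¬u) ⊃ (u ⊃ ¬((w ∧ v) ∨ (u ∧ v))) = 4/5 ⊃ 4/5 = 1
and checking the remaining 215 assignments likewise gives ≥ 1 in every case.

Yes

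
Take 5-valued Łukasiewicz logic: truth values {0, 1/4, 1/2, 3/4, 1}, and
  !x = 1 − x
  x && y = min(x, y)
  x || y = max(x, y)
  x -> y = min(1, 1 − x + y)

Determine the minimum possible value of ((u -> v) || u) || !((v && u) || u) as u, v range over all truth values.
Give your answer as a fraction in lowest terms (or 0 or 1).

1/2

Take u = 1/2, v = 0:
u -> v = 1/2 -> 0 = 1/2
(u -> v) || u = 1/2 || 1/2 = 1/2
v && u = 0 && 1/2 = 0
(v && u) || u = 0 || 1/2 = 1/2
!((v && u) || u) = !1/2 = 1/2
((u -> v) || u) || !((v && u) || u) = 1/2 || 1/2 = 1/2
No assignment yields a value below 1/2, so this is the minimum.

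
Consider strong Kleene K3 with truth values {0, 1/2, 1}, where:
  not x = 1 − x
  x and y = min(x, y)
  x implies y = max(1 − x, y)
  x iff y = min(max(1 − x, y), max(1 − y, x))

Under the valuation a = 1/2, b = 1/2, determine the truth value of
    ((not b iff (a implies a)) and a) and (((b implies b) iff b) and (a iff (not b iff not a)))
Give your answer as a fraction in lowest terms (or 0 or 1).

1/2

not b = not 1/2 = 1/2
a implies a = 1/2 implies 1/2 = 1/2
not b iff (a implies a) = 1/2 iff 1/2 = 1/2
(not b iff (a implies a)) and a = 1/2 and 1/2 = 1/2
b implies b = 1/2 implies 1/2 = 1/2
(b implies b) iff b = 1/2 iff 1/2 = 1/2
not b = not 1/2 = 1/2
not a = not 1/2 = 1/2
not b iff not a = 1/2 iff 1/2 = 1/2
a iff (not b iff not a) = 1/2 iff 1/2 = 1/2
((b implies b) iff b) and (a iff (not b iff not a)) = 1/2 and 1/2 = 1/2
((not b iff (a implies a)) and a) and (((b implies b) iff b) and (a iff (not b iff not a))) = 1/2 and 1/2 = 1/2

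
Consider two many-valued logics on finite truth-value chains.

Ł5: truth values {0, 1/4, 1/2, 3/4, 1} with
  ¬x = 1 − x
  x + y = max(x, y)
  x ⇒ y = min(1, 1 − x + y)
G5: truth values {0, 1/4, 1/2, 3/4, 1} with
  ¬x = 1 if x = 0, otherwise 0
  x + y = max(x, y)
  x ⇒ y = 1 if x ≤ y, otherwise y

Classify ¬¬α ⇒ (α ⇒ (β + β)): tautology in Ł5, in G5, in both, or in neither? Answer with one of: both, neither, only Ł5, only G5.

neither

In Ł5: at α = 3/4, β = 0 the value is 1/2 — not a tautology.
In G5: at α = 1/4, β = 0 the value is 0 — not a tautology.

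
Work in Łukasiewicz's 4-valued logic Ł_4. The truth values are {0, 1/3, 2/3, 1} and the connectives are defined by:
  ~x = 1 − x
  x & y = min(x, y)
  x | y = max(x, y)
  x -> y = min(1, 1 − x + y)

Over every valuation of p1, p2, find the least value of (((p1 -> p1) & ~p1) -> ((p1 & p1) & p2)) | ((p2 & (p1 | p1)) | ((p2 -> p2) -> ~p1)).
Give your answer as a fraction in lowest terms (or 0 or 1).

Take p1 = 1/3, p2 = 0:
p1 -> p1 = 1/3 -> 1/3 = 1
~p1 = ~1/3 = 2/3
(p1 -> p1) & ~p1 = 1 & 2/3 = 2/3
p1 & p1 = 1/3 & 1/3 = 1/3
(p1 & p1) & p2 = 1/3 & 0 = 0
((p1 -> p1) & ~p1) -> ((p1 & p1) & p2) = 2/3 -> 0 = 1/3
p1 | p1 = 1/3 | 1/3 = 1/3
p2 & (p1 | p1) = 0 & 1/3 = 0
p2 -> p2 = 0 -> 0 = 1
~p1 = ~1/3 = 2/3
(p2 -> p2) -> ~p1 = 1 -> 2/3 = 2/3
(p2 & (p1 | p1)) | ((p2 -> p2) -> ~p1) = 0 | 2/3 = 2/3
(((p1 -> p1) & ~p1) -> ((p1 & p1) & p2)) | ((p2 & (p1 | p1)) | ((p2 -> p2) -> ~p1)) = 1/3 | 2/3 = 2/3
No assignment yields a value below 2/3, so this is the minimum.

2/3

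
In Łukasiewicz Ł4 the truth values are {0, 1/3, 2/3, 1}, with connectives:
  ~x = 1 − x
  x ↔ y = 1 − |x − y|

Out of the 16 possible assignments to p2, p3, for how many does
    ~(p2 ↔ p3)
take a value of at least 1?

2

p2 = 0, p3 = 0 ↦ 0  <
p2 = 0, p3 = 1/3 ↦ 1/3  <
p2 = 0, p3 = 2/3 ↦ 2/3  <
p2 = 0, p3 = 1 ↦ 1  ≥
p2 = 1/3, p3 = 0 ↦ 1/3  <
p2 = 1/3, p3 = 1/3 ↦ 0  <
p2 = 1/3, p3 = 2/3 ↦ 1/3  <
p2 = 1/3, p3 = 1 ↦ 2/3  <
p2 = 2/3, p3 = 0 ↦ 2/3  <
p2 = 2/3, p3 = 1/3 ↦ 1/3  <
p2 = 2/3, p3 = 2/3 ↦ 0  <
p2 = 2/3, p3 = 1 ↦ 1/3  <
p2 = 1, p3 = 0 ↦ 1  ≥
p2 = 1, p3 = 1/3 ↦ 2/3  <
p2 = 1, p3 = 2/3 ↦ 1/3  <
p2 = 1, p3 = 1 ↦ 0  <
So 2 of the 16 assignments meet the threshold.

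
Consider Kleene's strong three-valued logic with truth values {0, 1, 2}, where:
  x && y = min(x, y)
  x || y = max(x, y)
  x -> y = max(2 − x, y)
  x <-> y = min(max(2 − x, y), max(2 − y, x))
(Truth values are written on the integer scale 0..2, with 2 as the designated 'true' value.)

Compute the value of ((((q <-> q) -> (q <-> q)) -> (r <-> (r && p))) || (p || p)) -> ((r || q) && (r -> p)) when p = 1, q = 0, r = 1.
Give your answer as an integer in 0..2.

q <-> q = 0 <-> 0 = 2
q <-> q = 0 <-> 0 = 2
(q <-> q) -> (q <-> q) = 2 -> 2 = 2
r && p = 1 && 1 = 1
r <-> (r && p) = 1 <-> 1 = 1
((q <-> q) -> (q <-> q)) -> (r <-> (r && p)) = 2 -> 1 = 1
p || p = 1 || 1 = 1
(((q <-> q) -> (q <-> q)) -> (r <-> (r && p))) || (p || p) = 1 || 1 = 1
r || q = 1 || 0 = 1
r -> p = 1 -> 1 = 1
(r || q) && (r -> p) = 1 && 1 = 1
((((q <-> q) -> (q <-> q)) -> (r <-> (r && p))) || (p || p)) -> ((r || q) && (r -> p)) = 1 -> 1 = 1

1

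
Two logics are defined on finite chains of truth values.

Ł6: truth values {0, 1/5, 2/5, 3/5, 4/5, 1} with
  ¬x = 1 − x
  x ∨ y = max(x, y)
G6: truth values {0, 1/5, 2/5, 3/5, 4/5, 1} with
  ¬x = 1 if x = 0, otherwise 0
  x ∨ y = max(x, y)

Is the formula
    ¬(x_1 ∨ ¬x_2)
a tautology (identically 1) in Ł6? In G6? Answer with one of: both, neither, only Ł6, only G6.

neither

In Ł6: at x_1 = 0, x_2 = 0 the value is 0 — not a tautology.
In G6: at x_1 = 0, x_2 = 0 the value is 0 — not a tautology.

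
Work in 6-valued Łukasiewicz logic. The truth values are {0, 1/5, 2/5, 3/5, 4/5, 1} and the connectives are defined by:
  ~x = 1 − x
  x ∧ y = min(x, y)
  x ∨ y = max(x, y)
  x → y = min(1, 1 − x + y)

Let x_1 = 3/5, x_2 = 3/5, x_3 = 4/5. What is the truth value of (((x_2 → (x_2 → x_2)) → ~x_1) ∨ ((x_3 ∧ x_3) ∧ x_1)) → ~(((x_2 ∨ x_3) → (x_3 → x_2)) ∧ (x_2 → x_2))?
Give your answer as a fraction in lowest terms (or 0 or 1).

x_2 → x_2 = 3/5 → 3/5 = 1
x_2 → (x_2 → x_2) = 3/5 → 1 = 1
~x_1 = ~3/5 = 2/5
(x_2 → (x_2 → x_2)) → ~x_1 = 1 → 2/5 = 2/5
x_3 ∧ x_3 = 4/5 ∧ 4/5 = 4/5
(x_3 ∧ x_3) ∧ x_1 = 4/5 ∧ 3/5 = 3/5
((x_2 → (x_2 → x_2)) → ~x_1) ∨ ((x_3 ∧ x_3) ∧ x_1) = 2/5 ∨ 3/5 = 3/5
x_2 ∨ x_3 = 3/5 ∨ 4/5 = 4/5
x_3 → x_2 = 4/5 → 3/5 = 4/5
(x_2 ∨ x_3) → (x_3 → x_2) = 4/5 → 4/5 = 1
x_2 → x_2 = 3/5 → 3/5 = 1
((x_2 ∨ x_3) → (x_3 → x_2)) ∧ (x_2 → x_2) = 1 ∧ 1 = 1
~(((x_2 ∨ x_3) → (x_3 → x_2)) ∧ (x_2 → x_2)) = ~1 = 0
(((x_2 → (x_2 → x_2)) → ~x_1) ∨ ((x_3 ∧ x_3) ∧ x_1)) → ~(((x_2 ∨ x_3) → (x_3 → x_2)) ∧ (x_2 → x_2)) = 3/5 → 0 = 2/5

2/5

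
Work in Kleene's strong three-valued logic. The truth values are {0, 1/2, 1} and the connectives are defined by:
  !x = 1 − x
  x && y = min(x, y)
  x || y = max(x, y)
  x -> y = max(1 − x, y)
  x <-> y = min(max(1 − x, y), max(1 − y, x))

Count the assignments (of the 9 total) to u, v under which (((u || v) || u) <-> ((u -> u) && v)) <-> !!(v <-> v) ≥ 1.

u = 0, v = 0 ↦ 1  ≥
u = 0, v = 1/2 ↦ 1/2  <
u = 0, v = 1 ↦ 1  ≥
u = 1/2, v = 0 ↦ 1/2  <
u = 1/2, v = 1/2 ↦ 1/2  <
u = 1/2, v = 1 ↦ 1/2  <
u = 1, v = 0 ↦ 0  <
u = 1, v = 1/2 ↦ 1/2  <
u = 1, v = 1 ↦ 1  ≥
So 3 of the 9 assignments meet the threshold.

3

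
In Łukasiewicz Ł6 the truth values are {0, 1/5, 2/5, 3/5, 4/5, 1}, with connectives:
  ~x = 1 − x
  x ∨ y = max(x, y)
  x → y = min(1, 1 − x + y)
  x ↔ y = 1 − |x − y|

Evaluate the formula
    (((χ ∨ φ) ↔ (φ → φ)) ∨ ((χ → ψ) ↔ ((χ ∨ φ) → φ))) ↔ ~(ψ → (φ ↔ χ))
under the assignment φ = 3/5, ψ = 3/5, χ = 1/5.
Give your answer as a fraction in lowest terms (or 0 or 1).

0

χ ∨ φ = 1/5 ∨ 3/5 = 3/5
φ → φ = 3/5 → 3/5 = 1
(χ ∨ φ) ↔ (φ → φ) = 3/5 ↔ 1 = 3/5
χ → ψ = 1/5 → 3/5 = 1
χ ∨ φ = 1/5 ∨ 3/5 = 3/5
(χ ∨ φ) → φ = 3/5 → 3/5 = 1
(χ → ψ) ↔ ((χ ∨ φ) → φ) = 1 ↔ 1 = 1
((χ ∨ φ) ↔ (φ → φ)) ∨ ((χ → ψ) ↔ ((χ ∨ φ) → φ)) = 3/5 ∨ 1 = 1
φ ↔ χ = 3/5 ↔ 1/5 = 3/5
ψ → (φ ↔ χ) = 3/5 → 3/5 = 1
~(ψ → (φ ↔ χ)) = ~1 = 0
(((χ ∨ φ) ↔ (φ → φ)) ∨ ((χ → ψ) ↔ ((χ ∨ φ) → φ))) ↔ ~(ψ → (φ ↔ χ)) = 1 ↔ 0 = 0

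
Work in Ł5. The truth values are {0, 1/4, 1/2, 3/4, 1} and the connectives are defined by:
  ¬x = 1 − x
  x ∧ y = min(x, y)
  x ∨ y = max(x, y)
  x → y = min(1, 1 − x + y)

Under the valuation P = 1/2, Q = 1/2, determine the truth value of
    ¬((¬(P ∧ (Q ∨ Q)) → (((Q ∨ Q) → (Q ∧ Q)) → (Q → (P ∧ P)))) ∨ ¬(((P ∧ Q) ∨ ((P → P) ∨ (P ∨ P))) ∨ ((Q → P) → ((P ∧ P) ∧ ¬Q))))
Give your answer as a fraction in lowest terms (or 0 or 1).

0

Q ∨ Q = 1/2 ∨ 1/2 = 1/2
P ∧ (Q ∨ Q) = 1/2 ∧ 1/2 = 1/2
¬(P ∧ (Q ∨ Q)) = ¬1/2 = 1/2
Q ∨ Q = 1/2 ∨ 1/2 = 1/2
Q ∧ Q = 1/2 ∧ 1/2 = 1/2
(Q ∨ Q) → (Q ∧ Q) = 1/2 → 1/2 = 1
P ∧ P = 1/2 ∧ 1/2 = 1/2
Q → (P ∧ P) = 1/2 → 1/2 = 1
((Q ∨ Q) → (Q ∧ Q)) → (Q → (P ∧ P)) = 1 → 1 = 1
¬(P ∧ (Q ∨ Q)) → (((Q ∨ Q) → (Q ∧ Q)) → (Q → (P ∧ P))) = 1/2 → 1 = 1
P ∧ Q = 1/2 ∧ 1/2 = 1/2
P → P = 1/2 → 1/2 = 1
P ∨ P = 1/2 ∨ 1/2 = 1/2
(P → P) ∨ (P ∨ P) = 1 ∨ 1/2 = 1
(P ∧ Q) ∨ ((P → P) ∨ (P ∨ P)) = 1/2 ∨ 1 = 1
Q → P = 1/2 → 1/2 = 1
P ∧ P = 1/2 ∧ 1/2 = 1/2
¬Q = ¬1/2 = 1/2
(P ∧ P) ∧ ¬Q = 1/2 ∧ 1/2 = 1/2
(Q → P) → ((P ∧ P) ∧ ¬Q) = 1 → 1/2 = 1/2
((P ∧ Q) ∨ ((P → P) ∨ (P ∨ P))) ∨ ((Q → P) → ((P ∧ P) ∧ ¬Q)) = 1 ∨ 1/2 = 1
¬(((P ∧ Q) ∨ ((P → P) ∨ (P ∨ P))) ∨ ((Q → P) → ((P ∧ P) ∧ ¬Q))) = ¬1 = 0
(¬(P ∧ (Q ∨ Q)) → (((Q ∨ Q) → (Q ∧ Q)) → (Q → (P ∧ P)))) ∨ ¬(((P ∧ Q) ∨ ((P → P) ∨ (P ∨ P))) ∨ ((Q → P) → ((P ∧ P) ∧ ¬Q))) = 1 ∨ 0 = 1
¬((¬(P ∧ (Q ∨ Q)) → (((Q ∨ Q) → (Q ∧ Q)) → (Q → (P ∧ P)))) ∨ ¬(((P ∧ Q) ∨ ((P → P) ∨ (P ∨ P))) ∨ ((Q → P) → ((P ∧ P) ∧ ¬Q)))) = ¬1 = 0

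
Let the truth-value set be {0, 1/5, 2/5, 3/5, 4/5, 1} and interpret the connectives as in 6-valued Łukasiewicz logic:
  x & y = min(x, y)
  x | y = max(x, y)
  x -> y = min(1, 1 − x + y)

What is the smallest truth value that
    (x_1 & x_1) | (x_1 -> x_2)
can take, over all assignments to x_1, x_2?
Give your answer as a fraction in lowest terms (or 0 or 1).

3/5

Take x_1 = 2/5, x_2 = 0:
x_1 & x_1 = 2/5 & 2/5 = 2/5
x_1 -> x_2 = 2/5 -> 0 = 3/5
(x_1 & x_1) | (x_1 -> x_2) = 2/5 | 3/5 = 3/5
No assignment yields a value below 3/5, so this is the minimum.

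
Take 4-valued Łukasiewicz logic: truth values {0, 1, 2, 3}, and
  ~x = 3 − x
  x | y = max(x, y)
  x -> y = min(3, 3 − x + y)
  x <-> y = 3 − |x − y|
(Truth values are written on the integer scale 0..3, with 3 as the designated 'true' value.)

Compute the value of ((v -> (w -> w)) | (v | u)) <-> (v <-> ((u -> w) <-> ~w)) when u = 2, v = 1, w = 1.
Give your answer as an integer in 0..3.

w -> w = 1 -> 1 = 3
v -> (w -> w) = 1 -> 3 = 3
v | u = 1 | 2 = 2
(v -> (w -> w)) | (v | u) = 3 | 2 = 3
u -> w = 2 -> 1 = 2
~w = ~1 = 2
(u -> w) <-> ~w = 2 <-> 2 = 3
v <-> ((u -> w) <-> ~w) = 1 <-> 3 = 1
((v -> (w -> w)) | (v | u)) <-> (v <-> ((u -> w) <-> ~w)) = 3 <-> 1 = 1

1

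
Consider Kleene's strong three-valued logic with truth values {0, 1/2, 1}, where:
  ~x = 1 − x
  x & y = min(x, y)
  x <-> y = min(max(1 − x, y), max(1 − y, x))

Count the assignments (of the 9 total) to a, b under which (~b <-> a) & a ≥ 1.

1

a = 0, b = 0 ↦ 0  <
a = 0, b = 1/2 ↦ 0  <
a = 0, b = 1 ↦ 0  <
a = 1/2, b = 0 ↦ 1/2  <
a = 1/2, b = 1/2 ↦ 1/2  <
a = 1/2, b = 1 ↦ 1/2  <
a = 1, b = 0 ↦ 1  ≥
a = 1, b = 1/2 ↦ 1/2  <
a = 1, b = 1 ↦ 0  <
So 1 of the 9 assignments meets the threshold.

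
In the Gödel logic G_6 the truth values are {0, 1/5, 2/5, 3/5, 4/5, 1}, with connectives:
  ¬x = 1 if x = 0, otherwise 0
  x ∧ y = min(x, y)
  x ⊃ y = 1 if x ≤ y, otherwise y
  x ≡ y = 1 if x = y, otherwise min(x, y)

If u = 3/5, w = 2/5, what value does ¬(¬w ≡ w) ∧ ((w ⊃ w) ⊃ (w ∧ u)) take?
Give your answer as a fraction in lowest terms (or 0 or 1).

¬w = ¬2/5 = 0
¬w ≡ w = 0 ≡ 2/5 = 0
¬(¬w ≡ w) = ¬0 = 1
w ⊃ w = 2/5 ⊃ 2/5 = 1
w ∧ u = 2/5 ∧ 3/5 = 2/5
(w ⊃ w) ⊃ (w ∧ u) = 1 ⊃ 2/5 = 2/5
¬(¬w ≡ w) ∧ ((w ⊃ w) ⊃ (w ∧ u)) = 1 ∧ 2/5 = 2/5

2/5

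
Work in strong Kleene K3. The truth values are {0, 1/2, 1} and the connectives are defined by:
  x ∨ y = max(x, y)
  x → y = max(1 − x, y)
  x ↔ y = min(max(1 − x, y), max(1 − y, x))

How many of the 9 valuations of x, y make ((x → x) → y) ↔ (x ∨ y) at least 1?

x = 0, y = 0 ↦ 1  ≥
x = 0, y = 1/2 ↦ 1/2  <
x = 0, y = 1 ↦ 1  ≥
x = 1/2, y = 0 ↦ 1/2  <
x = 1/2, y = 1/2 ↦ 1/2  <
x = 1/2, y = 1 ↦ 1  ≥
x = 1, y = 0 ↦ 0  <
x = 1, y = 1/2 ↦ 1/2  <
x = 1, y = 1 ↦ 1  ≥
So 4 of the 9 assignments meet the threshold.

4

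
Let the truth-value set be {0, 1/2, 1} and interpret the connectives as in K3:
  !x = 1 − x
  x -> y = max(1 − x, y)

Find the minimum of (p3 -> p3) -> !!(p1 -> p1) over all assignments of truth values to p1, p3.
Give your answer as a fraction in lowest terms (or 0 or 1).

1/2

Take p1 = 1/2, p3 = 0:
p3 -> p3 = 0 -> 0 = 1
p1 -> p1 = 1/2 -> 1/2 = 1/2
!(p1 -> p1) = !1/2 = 1/2
!!(p1 -> p1) = !1/2 = 1/2
(p3 -> p3) -> !!(p1 -> p1) = 1 -> 1/2 = 1/2
No assignment yields a value below 1/2, so this is the minimum.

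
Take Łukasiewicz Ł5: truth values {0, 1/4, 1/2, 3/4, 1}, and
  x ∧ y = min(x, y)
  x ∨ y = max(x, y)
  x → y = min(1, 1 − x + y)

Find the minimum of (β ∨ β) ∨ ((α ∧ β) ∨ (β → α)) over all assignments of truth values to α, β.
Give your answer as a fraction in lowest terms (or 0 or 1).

1/2

Take α = 0, β = 1/2:
β ∨ β = 1/2 ∨ 1/2 = 1/2
α ∧ β = 0 ∧ 1/2 = 0
β → α = 1/2 → 0 = 1/2
(α ∧ β) ∨ (β → α) = 0 ∨ 1/2 = 1/2
(β ∨ β) ∨ ((α ∧ β) ∨ (β → α)) = 1/2 ∨ 1/2 = 1/2
No assignment yields a value below 1/2, so this is the minimum.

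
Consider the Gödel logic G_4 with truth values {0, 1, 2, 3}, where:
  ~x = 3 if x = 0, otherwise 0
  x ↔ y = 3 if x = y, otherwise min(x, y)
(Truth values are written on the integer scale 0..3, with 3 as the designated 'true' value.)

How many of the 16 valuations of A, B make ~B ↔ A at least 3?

4

A = 0, B = 0 ↦ 0  <
A = 0, B = 1 ↦ 3  ≥
A = 0, B = 2 ↦ 3  ≥
A = 0, B = 3 ↦ 3  ≥
A = 1, B = 0 ↦ 1  <
A = 1, B = 1 ↦ 0  <
A = 1, B = 2 ↦ 0  <
A = 1, B = 3 ↦ 0  <
A = 2, B = 0 ↦ 2  <
A = 2, B = 1 ↦ 0  <
A = 2, B = 2 ↦ 0  <
A = 2, B = 3 ↦ 0  <
A = 3, B = 0 ↦ 3  ≥
A = 3, B = 1 ↦ 0  <
A = 3, B = 2 ↦ 0  <
A = 3, B = 3 ↦ 0  <
So 4 of the 16 assignments meet the threshold.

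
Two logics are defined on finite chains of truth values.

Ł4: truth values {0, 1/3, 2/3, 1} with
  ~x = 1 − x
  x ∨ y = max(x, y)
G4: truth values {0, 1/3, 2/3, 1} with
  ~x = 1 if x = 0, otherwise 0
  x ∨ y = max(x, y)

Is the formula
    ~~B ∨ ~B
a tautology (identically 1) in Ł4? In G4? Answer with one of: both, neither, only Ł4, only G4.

only G4

In Ł4: at B = 1/3 the value is 2/3 — not a tautology.
In G4: every assignment gives 1 — tautology.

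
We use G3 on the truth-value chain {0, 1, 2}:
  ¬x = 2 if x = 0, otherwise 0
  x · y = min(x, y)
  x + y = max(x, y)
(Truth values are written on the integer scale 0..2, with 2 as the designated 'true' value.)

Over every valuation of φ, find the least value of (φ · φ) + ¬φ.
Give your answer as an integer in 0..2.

Take φ = 1:
φ · φ = 1 · 1 = 1
¬φ = ¬1 = 0
(φ · φ) + ¬φ = 1 + 0 = 1
No assignment yields a value below 1, so this is the minimum.

1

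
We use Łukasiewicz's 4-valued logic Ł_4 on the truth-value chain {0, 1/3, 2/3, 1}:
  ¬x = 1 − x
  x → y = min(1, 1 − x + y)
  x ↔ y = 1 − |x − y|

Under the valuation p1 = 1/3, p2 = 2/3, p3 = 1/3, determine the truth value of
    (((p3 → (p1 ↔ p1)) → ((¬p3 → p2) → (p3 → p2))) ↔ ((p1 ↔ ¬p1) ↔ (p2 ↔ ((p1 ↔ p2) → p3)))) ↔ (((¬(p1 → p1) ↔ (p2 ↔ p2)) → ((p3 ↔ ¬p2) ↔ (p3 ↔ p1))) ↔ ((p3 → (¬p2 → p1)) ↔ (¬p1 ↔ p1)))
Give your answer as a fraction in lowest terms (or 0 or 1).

p1 ↔ p1 = 1/3 ↔ 1/3 = 1
p3 → (p1 ↔ p1) = 1/3 → 1 = 1
¬p3 = ¬1/3 = 2/3
¬p3 → p2 = 2/3 → 2/3 = 1
p3 → p2 = 1/3 → 2/3 = 1
(¬p3 → p2) → (p3 → p2) = 1 → 1 = 1
(p3 → (p1 ↔ p1)) → ((¬p3 → p2) → (p3 → p2)) = 1 → 1 = 1
¬p1 = ¬1/3 = 2/3
p1 ↔ ¬p1 = 1/3 ↔ 2/3 = 2/3
p1 ↔ p2 = 1/3 ↔ 2/3 = 2/3
(p1 ↔ p2) → p3 = 2/3 → 1/3 = 2/3
p2 ↔ ((p1 ↔ p2) → p3) = 2/3 ↔ 2/3 = 1
(p1 ↔ ¬p1) ↔ (p2 ↔ ((p1 ↔ p2) → p3)) = 2/3 ↔ 1 = 2/3
((p3 → (p1 ↔ p1)) → ((¬p3 → p2) → (p3 → p2))) ↔ ((p1 ↔ ¬p1) ↔ (p2 ↔ ((p1 ↔ p2) → p3))) = 1 ↔ 2/3 = 2/3
p1 → p1 = 1/3 → 1/3 = 1
¬(p1 → p1) = ¬1 = 0
p2 ↔ p2 = 2/3 ↔ 2/3 = 1
¬(p1 → p1) ↔ (p2 ↔ p2) = 0 ↔ 1 = 0
¬p2 = ¬2/3 = 1/3
p3 ↔ ¬p2 = 1/3 ↔ 1/3 = 1
p3 ↔ p1 = 1/3 ↔ 1/3 = 1
(p3 ↔ ¬p2) ↔ (p3 ↔ p1) = 1 ↔ 1 = 1
(¬(p1 → p1) ↔ (p2 ↔ p2)) → ((p3 ↔ ¬p2) ↔ (p3 ↔ p1)) = 0 → 1 = 1
¬p2 = ¬2/3 = 1/3
¬p2 → p1 = 1/3 → 1/3 = 1
p3 → (¬p2 → p1) = 1/3 → 1 = 1
¬p1 = ¬1/3 = 2/3
¬p1 ↔ p1 = 2/3 ↔ 1/3 = 2/3
(p3 → (¬p2 → p1)) ↔ (¬p1 ↔ p1) = 1 ↔ 2/3 = 2/3
((¬(p1 → p1) ↔ (p2 ↔ p2)) → ((p3 ↔ ¬p2) ↔ (p3 ↔ p1))) ↔ ((p3 → (¬p2 → p1)) ↔ (¬p1 ↔ p1)) = 1 ↔ 2/3 = 2/3
(((p3 → (p1 ↔ p1)) → ((¬p3 → p2) → (p3 → p2))) ↔ ((p1 ↔ ¬p1) ↔ (p2 ↔ ((p1 ↔ p2) → p3)))) ↔ (((¬(p1 → p1) ↔ (p2 ↔ p2)) → ((p3 ↔ ¬p2) ↔ (p3 ↔ p1))) ↔ ((p3 → (¬p2 → p1)) ↔ (¬p1 ↔ p1))) = 2/3 ↔ 2/3 = 1

1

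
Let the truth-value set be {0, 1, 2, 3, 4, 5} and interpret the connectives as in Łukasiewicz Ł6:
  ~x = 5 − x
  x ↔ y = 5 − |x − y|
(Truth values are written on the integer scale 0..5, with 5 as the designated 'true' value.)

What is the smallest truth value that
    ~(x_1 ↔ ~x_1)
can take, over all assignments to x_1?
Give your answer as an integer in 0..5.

Take x_1 = 2:
~x_1 = ~2 = 3
x_1 ↔ ~x_1 = 2 ↔ 3 = 4
~(x_1 ↔ ~x_1) = ~4 = 1
No assignment yields a value below 1, so this is the minimum.

1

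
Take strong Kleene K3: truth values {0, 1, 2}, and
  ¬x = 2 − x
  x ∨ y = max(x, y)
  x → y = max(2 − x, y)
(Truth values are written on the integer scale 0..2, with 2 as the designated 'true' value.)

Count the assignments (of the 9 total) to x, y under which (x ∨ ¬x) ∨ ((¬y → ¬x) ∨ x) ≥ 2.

7

x = 0, y = 0 ↦ 2  ≥
x = 0, y = 1 ↦ 2  ≥
x = 0, y = 2 ↦ 2  ≥
x = 1, y = 0 ↦ 1  <
x = 1, y = 1 ↦ 1  <
x = 1, y = 2 ↦ 2  ≥
x = 2, y = 0 ↦ 2  ≥
x = 2, y = 1 ↦ 2  ≥
x = 2, y = 2 ↦ 2  ≥
So 7 of the 9 assignments meet the threshold.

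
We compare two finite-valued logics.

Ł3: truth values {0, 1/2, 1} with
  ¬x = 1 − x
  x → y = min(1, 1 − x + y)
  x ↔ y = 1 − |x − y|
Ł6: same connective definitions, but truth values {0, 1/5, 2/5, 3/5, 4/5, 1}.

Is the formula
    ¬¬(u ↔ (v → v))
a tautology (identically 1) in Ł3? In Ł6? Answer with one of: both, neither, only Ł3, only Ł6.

In Ł3: at u = 0, v = 0 the value is 0 — not a tautology.
In Ł6: at u = 0, v = 0 the value is 0 — not a tautology.

neither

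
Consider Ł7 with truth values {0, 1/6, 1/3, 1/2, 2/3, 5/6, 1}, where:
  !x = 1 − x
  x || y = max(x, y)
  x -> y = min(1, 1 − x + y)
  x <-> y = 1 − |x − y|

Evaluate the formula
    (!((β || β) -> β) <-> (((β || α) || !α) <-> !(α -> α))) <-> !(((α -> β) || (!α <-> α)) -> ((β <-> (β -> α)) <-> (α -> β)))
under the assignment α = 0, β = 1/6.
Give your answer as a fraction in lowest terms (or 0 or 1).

2/3

β || β = 1/6 || 1/6 = 1/6
(β || β) -> β = 1/6 -> 1/6 = 1
!((β || β) -> β) = !1 = 0
β || α = 1/6 || 0 = 1/6
!α = !0 = 1
(β || α) || !α = 1/6 || 1 = 1
α -> α = 0 -> 0 = 1
!(α -> α) = !1 = 0
((β || α) || !α) <-> !(α -> α) = 1 <-> 0 = 0
!((β || β) -> β) <-> (((β || α) || !α) <-> !(α -> α)) = 0 <-> 0 = 1
α -> β = 0 -> 1/6 = 1
!α = !0 = 1
!α <-> α = 1 <-> 0 = 0
(α -> β) || (!α <-> α) = 1 || 0 = 1
β -> α = 1/6 -> 0 = 5/6
β <-> (β -> α) = 1/6 <-> 5/6 = 1/3
α -> β = 0 -> 1/6 = 1
(β <-> (β -> α)) <-> (α -> β) = 1/3 <-> 1 = 1/3
((α -> β) || (!α <-> α)) -> ((β <-> (β -> α)) <-> (α -> β)) = 1 -> 1/3 = 1/3
!(((α -> β) || (!α <-> α)) -> ((β <-> (β -> α)) <-> (α -> β))) = !1/3 = 2/3
(!((β || β) -> β) <-> (((β || α) || !α) <-> !(α -> α))) <-> !(((α -> β) || (!α <-> α)) -> ((β <-> (β -> α)) <-> (α -> β))) = 1 <-> 2/3 = 2/3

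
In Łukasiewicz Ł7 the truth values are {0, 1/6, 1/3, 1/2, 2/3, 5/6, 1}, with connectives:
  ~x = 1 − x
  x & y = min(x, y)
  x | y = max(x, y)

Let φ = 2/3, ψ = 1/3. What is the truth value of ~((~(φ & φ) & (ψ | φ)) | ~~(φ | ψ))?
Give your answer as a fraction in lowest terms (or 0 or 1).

1/3

φ & φ = 2/3 & 2/3 = 2/3
~(φ & φ) = ~2/3 = 1/3
ψ | φ = 1/3 | 2/3 = 2/3
~(φ & φ) & (ψ | φ) = 1/3 & 2/3 = 1/3
φ | ψ = 2/3 | 1/3 = 2/3
~(φ | ψ) = ~2/3 = 1/3
~~(φ | ψ) = ~1/3 = 2/3
(~(φ & φ) & (ψ | φ)) | ~~(φ | ψ) = 1/3 | 2/3 = 2/3
~((~(φ & φ) & (ψ | φ)) | ~~(φ | ψ)) = ~2/3 = 1/3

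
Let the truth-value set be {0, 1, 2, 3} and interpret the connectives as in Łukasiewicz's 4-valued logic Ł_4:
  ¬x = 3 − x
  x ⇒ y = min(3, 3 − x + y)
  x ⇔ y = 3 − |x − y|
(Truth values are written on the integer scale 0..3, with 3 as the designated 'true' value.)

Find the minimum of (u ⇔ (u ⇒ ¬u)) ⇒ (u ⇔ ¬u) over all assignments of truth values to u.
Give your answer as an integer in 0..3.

Take u = 2:
¬u = ¬2 = 1
u ⇒ ¬u = 2 ⇒ 1 = 2
u ⇔ (u ⇒ ¬u) = 2 ⇔ 2 = 3
¬u = ¬2 = 1
u ⇔ ¬u = 2 ⇔ 1 = 2
(u ⇔ (u ⇒ ¬u)) ⇒ (u ⇔ ¬u) = 3 ⇒ 2 = 2
No assignment yields a value below 2, so this is the minimum.

2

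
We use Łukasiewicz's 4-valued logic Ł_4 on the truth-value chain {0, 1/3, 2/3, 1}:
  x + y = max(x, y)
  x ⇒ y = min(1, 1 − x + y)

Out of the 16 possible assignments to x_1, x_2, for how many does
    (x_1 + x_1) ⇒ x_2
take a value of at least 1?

x_1 = 0, x_2 = 0 ↦ 1  ≥
x_1 = 0, x_2 = 1/3 ↦ 1  ≥
x_1 = 0, x_2 = 2/3 ↦ 1  ≥
x_1 = 0, x_2 = 1 ↦ 1  ≥
x_1 = 1/3, x_2 = 0 ↦ 2/3  <
x_1 = 1/3, x_2 = 1/3 ↦ 1  ≥
x_1 = 1/3, x_2 = 2/3 ↦ 1  ≥
x_1 = 1/3, x_2 = 1 ↦ 1  ≥
x_1 = 2/3, x_2 = 0 ↦ 1/3  <
x_1 = 2/3, x_2 = 1/3 ↦ 2/3  <
x_1 = 2/3, x_2 = 2/3 ↦ 1  ≥
x_1 = 2/3, x_2 = 1 ↦ 1  ≥
x_1 = 1, x_2 = 0 ↦ 0  <
x_1 = 1, x_2 = 1/3 ↦ 1/3  <
x_1 = 1, x_2 = 2/3 ↦ 2/3  <
x_1 = 1, x_2 = 1 ↦ 1  ≥
So 10 of the 16 assignments meet the threshold.

10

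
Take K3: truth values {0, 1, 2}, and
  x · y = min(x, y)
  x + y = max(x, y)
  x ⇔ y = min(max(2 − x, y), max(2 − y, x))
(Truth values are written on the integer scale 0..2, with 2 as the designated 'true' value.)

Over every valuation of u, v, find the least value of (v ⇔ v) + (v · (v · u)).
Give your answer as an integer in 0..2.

1

Take u = 0, v = 1:
v ⇔ v = 1 ⇔ 1 = 1
v · u = 1 · 0 = 0
v · (v · u) = 1 · 0 = 0
(v ⇔ v) + (v · (v · u)) = 1 + 0 = 1
No assignment yields a value below 1, so this is the minimum.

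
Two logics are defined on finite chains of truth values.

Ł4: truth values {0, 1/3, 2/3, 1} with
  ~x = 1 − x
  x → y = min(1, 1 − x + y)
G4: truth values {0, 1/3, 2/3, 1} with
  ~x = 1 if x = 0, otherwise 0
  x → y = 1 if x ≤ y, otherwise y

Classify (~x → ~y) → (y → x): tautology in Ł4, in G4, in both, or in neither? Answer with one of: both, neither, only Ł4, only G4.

only Ł4

In Ł4: every assignment gives 1 — tautology.
In G4: at x = 1/3, y = 2/3 the value is 1/3 — not a tautology.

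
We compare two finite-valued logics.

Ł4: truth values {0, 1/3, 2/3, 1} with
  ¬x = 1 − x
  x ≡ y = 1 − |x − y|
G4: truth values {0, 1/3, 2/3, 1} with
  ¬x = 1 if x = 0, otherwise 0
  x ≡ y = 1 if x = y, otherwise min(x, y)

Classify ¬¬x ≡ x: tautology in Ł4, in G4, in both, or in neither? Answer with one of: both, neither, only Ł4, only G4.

only Ł4

In Ł4: every assignment gives 1 — tautology.
In G4: at x = 1/3 the value is 1/3 — not a tautology.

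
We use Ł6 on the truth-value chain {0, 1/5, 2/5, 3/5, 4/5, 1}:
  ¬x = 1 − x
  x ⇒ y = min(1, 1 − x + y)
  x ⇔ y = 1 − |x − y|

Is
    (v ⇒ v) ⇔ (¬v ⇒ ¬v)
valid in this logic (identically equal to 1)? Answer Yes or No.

Yes

v = 0 ↦ 1
v = 1/5 ↦ 1
v = 2/5 ↦ 1
v = 3/5 ↦ 1
v = 4/5 ↦ 1
v = 1 ↦ 1
Every assignment gives a value ≥ 1.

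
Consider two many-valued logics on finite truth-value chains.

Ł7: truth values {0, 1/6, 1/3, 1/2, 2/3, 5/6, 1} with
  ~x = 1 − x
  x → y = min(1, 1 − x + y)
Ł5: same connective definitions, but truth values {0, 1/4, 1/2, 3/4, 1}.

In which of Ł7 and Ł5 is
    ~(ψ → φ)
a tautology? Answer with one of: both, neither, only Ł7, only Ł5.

neither

In Ł7: at φ = 0, ψ = 0 the value is 0 — not a tautology.
In Ł5: at φ = 0, ψ = 0 the value is 0 — not a tautology.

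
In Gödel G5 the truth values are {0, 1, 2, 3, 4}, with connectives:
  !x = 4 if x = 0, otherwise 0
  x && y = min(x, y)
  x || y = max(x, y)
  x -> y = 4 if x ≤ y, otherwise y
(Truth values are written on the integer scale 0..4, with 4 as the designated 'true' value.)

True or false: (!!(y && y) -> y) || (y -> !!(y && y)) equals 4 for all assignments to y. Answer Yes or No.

y = 0 ↦ 4
y = 1 ↦ 4
y = 2 ↦ 4
y = 3 ↦ 4
y = 4 ↦ 4
Every assignment gives a value ≥ 4.

Yes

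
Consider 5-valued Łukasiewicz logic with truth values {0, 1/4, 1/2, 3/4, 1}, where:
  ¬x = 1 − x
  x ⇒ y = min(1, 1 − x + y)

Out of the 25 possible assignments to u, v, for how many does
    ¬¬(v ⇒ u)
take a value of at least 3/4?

value 1: 15 assignments (counts)
value 3/4: 4 assignments (counts)
value 1/2: 3 assignments
value 1/4: 2 assignments
value 0: 1 assignment
So 19 of the 25 assignments meet the threshold.

19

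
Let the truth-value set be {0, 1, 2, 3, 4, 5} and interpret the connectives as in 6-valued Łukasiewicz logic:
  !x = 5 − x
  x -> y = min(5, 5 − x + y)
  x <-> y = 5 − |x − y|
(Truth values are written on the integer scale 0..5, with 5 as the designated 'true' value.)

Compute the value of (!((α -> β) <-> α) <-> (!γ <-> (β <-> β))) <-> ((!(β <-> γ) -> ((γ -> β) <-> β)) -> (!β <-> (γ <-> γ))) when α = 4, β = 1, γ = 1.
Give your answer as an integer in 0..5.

4

α -> β = 4 -> 1 = 2
(α -> β) <-> α = 2 <-> 4 = 3
!((α -> β) <-> α) = !3 = 2
!γ = !1 = 4
β <-> β = 1 <-> 1 = 5
!γ <-> (β <-> β) = 4 <-> 5 = 4
!((α -> β) <-> α) <-> (!γ <-> (β <-> β)) = 2 <-> 4 = 3
β <-> γ = 1 <-> 1 = 5
!(β <-> γ) = !5 = 0
γ -> β = 1 -> 1 = 5
(γ -> β) <-> β = 5 <-> 1 = 1
!(β <-> γ) -> ((γ -> β) <-> β) = 0 -> 1 = 5
!β = !1 = 4
γ <-> γ = 1 <-> 1 = 5
!β <-> (γ <-> γ) = 4 <-> 5 = 4
(!(β <-> γ) -> ((γ -> β) <-> β)) -> (!β <-> (γ <-> γ)) = 5 -> 4 = 4
(!((α -> β) <-> α) <-> (!γ <-> (β <-> β))) <-> ((!(β <-> γ) -> ((γ -> β) <-> β)) -> (!β <-> (γ <-> γ))) = 3 <-> 4 = 4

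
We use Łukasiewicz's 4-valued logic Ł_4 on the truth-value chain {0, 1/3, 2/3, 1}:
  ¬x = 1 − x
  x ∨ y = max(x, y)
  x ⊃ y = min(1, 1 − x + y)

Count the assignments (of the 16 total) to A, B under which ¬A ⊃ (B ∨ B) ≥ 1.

A = 0, B = 0 ↦ 0  <
A = 0, B = 1/3 ↦ 1/3  <
A = 0, B = 2/3 ↦ 2/3  <
A = 0, B = 1 ↦ 1  ≥
A = 1/3, B = 0 ↦ 1/3  <
A = 1/3, B = 1/3 ↦ 2/3  <
A = 1/3, B = 2/3 ↦ 1  ≥
A = 1/3, B = 1 ↦ 1  ≥
A = 2/3, B = 0 ↦ 2/3  <
A = 2/3, B = 1/3 ↦ 1  ≥
A = 2/3, B = 2/3 ↦ 1  ≥
A = 2/3, B = 1 ↦ 1  ≥
A = 1, B = 0 ↦ 1  ≥
A = 1, B = 1/3 ↦ 1  ≥
A = 1, B = 2/3 ↦ 1  ≥
A = 1, B = 1 ↦ 1  ≥
So 10 of the 16 assignments meet the threshold.

10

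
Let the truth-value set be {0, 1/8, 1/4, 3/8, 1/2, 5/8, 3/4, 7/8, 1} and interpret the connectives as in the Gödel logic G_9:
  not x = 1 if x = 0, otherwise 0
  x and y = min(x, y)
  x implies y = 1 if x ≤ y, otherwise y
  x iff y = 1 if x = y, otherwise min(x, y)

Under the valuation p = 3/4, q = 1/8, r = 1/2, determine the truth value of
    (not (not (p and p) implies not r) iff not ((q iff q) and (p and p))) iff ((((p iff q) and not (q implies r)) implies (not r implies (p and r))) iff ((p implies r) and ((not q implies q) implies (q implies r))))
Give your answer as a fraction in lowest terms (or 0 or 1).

p and p = 3/4 and 3/4 = 3/4
not (p and p) = not 3/4 = 0
not r = not 1/2 = 0
not (p and p) implies not r = 0 implies 0 = 1
not (not (p and p) implies not r) = not 1 = 0
q iff q = 1/8 iff 1/8 = 1
p and p = 3/4 and 3/4 = 3/4
(q iff q) and (p and p) = 1 and 3/4 = 3/4
not ((q iff q) and (p and p)) = not 3/4 = 0
not (not (p and p) implies not r) iff not ((q iff q) and (p and p)) = 0 iff 0 = 1
p iff q = 3/4 iff 1/8 = 1/8
q implies r = 1/8 implies 1/2 = 1
not (q implies r) = not 1 = 0
(p iff q) and not (q implies r) = 1/8 and 0 = 0
not r = not 1/2 = 0
p and r = 3/4 and 1/2 = 1/2
not r implies (p and r) = 0 implies 1/2 = 1
((p iff q) and not (q implies r)) implies (not r implies (p and r)) = 0 implies 1 = 1
p implies r = 3/4 implies 1/2 = 1/2
not q = not 1/8 = 0
not q implies q = 0 implies 1/8 = 1
q implies r = 1/8 implies 1/2 = 1
(not q implies q) implies (q implies r) = 1 implies 1 = 1
(p implies r) and ((not q implies q) implies (q implies r)) = 1/2 and 1 = 1/2
(((p iff q) and not (q implies r)) implies (not r implies (p and r))) iff ((p implies r) and ((not q implies q) implies (q implies r))) = 1 iff 1/2 = 1/2
(not (not (p and p) implies not r) iff not ((q iff q) and (p and p))) iff ((((p iff q) and not (q implies r)) implies (not r implies (p and r))) iff ((p implies r) and ((not q implies q) implies (q implies r)))) = 1 iff 1/2 = 1/2

1/2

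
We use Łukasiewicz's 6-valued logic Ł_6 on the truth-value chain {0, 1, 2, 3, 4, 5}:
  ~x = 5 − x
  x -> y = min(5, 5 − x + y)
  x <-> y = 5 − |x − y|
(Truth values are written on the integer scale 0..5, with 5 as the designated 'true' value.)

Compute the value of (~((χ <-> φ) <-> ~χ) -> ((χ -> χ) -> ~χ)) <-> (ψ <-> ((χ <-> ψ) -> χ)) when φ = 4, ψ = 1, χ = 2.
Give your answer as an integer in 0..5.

χ <-> φ = 2 <-> 4 = 3
~χ = ~2 = 3
(χ <-> φ) <-> ~χ = 3 <-> 3 = 5
~((χ <-> φ) <-> ~χ) = ~5 = 0
χ -> χ = 2 -> 2 = 5
~χ = ~2 = 3
(χ -> χ) -> ~χ = 5 -> 3 = 3
~((χ <-> φ) <-> ~χ) -> ((χ -> χ) -> ~χ) = 0 -> 3 = 5
χ <-> ψ = 2 <-> 1 = 4
(χ <-> ψ) -> χ = 4 -> 2 = 3
ψ <-> ((χ <-> ψ) -> χ) = 1 <-> 3 = 3
(~((χ <-> φ) <-> ~χ) -> ((χ -> χ) -> ~χ)) <-> (ψ <-> ((χ <-> ψ) -> χ)) = 5 <-> 3 = 3

3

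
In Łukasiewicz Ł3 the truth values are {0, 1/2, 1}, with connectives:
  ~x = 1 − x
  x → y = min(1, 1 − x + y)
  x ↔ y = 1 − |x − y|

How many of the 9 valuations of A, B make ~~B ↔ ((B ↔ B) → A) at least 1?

A = 0, B = 0 ↦ 1  ≥
A = 0, B = 1/2 ↦ 1/2  <
A = 0, B = 1 ↦ 0  <
A = 1/2, B = 0 ↦ 1/2  <
A = 1/2, B = 1/2 ↦ 1  ≥
A = 1/2, B = 1 ↦ 1/2  <
A = 1, B = 0 ↦ 0  <
A = 1, B = 1/2 ↦ 1/2  <
A = 1, B = 1 ↦ 1  ≥
So 3 of the 9 assignments meet the threshold.

3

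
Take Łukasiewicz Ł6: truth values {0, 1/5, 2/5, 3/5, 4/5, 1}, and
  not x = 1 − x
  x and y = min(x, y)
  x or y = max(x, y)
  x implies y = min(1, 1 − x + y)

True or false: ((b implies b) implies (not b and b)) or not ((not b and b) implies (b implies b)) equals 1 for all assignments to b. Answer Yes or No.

Counterexample: take b = 0.
b implies b = 0 implies 0 = 1
not b = not 0 = 1
not b and b = 1 and 0 = 0
(b implies b) implies (not b and b) = 1 implies 0 = 0
(not b and b) implies (b implies b) = 0 implies 1 = 1
not ((not b and b) implies (b implies b)) = not 1 = 0
((b implies b) implies (not b and b)) or not ((not b and b) implies (b implies b)) = 0 or 0 = 0
This gives 0 ≠ 1.

No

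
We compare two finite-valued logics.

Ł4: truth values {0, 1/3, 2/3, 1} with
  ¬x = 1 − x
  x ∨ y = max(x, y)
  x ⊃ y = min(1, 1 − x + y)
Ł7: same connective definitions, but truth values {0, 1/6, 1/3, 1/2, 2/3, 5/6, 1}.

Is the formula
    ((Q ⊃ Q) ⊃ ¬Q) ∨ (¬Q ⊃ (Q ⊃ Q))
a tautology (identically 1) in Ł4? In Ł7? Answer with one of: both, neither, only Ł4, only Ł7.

both

In Ł4: every assignment gives 1 — tautology.
In Ł7: every assignment gives 1 — tautology.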